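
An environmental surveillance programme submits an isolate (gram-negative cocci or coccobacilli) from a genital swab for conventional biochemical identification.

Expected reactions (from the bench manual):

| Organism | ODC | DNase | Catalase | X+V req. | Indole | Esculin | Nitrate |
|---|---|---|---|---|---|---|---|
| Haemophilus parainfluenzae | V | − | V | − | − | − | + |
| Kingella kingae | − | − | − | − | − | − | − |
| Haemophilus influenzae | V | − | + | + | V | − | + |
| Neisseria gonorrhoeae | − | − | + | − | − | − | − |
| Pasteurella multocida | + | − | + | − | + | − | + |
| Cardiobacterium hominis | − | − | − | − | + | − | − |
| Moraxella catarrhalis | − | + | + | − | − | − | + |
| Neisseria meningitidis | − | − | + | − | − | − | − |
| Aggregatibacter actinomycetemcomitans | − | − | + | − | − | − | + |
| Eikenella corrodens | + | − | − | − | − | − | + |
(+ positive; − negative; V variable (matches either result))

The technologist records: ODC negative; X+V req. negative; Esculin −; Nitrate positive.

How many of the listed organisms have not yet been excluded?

Nitrate +: excludes Kingella kingae, Neisseria gonorrhoeae, Cardiobacterium hominis, Neisseria meningitidis — 6 left.
Esculin −: all 6 remaining candidates are consistent.
X+V req. −: excludes Haemophilus influenzae — 5 left.
ODC −: excludes Pasteurella multocida, Eikenella corrodens — 3 left.
Still consistent: Aggregatibacter actinomycetemcomitans, Haemophilus parainfluenzae, Moraxella catarrhalis.

3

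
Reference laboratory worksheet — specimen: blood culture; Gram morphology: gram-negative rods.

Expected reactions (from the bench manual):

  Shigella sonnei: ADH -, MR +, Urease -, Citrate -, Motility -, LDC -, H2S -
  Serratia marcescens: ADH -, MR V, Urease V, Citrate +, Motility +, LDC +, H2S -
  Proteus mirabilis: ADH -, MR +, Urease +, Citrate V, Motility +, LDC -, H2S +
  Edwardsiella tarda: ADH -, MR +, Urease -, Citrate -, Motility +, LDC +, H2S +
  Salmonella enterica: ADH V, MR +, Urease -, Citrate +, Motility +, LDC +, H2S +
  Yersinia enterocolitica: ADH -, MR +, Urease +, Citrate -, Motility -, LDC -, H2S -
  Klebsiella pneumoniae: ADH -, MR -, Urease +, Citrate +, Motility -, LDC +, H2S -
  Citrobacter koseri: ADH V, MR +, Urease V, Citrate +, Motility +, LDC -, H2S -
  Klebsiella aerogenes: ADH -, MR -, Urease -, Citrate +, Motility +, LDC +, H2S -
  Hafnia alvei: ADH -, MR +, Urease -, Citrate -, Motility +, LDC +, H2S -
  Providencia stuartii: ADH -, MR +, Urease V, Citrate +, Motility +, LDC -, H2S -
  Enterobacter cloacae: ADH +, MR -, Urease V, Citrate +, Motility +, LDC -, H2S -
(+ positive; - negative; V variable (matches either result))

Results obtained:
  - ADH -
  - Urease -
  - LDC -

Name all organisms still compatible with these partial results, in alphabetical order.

Urease -: excludes Proteus mirabilis, Yersinia enterocolitica, Klebsiella pneumoniae — 9 left.
ADH -: excludes Enterobacter cloacae — 8 left.
LDC -: excludes 5 organisms — 3 left.

Citrobacter koseri, Providencia stuartii, Shigella sonnei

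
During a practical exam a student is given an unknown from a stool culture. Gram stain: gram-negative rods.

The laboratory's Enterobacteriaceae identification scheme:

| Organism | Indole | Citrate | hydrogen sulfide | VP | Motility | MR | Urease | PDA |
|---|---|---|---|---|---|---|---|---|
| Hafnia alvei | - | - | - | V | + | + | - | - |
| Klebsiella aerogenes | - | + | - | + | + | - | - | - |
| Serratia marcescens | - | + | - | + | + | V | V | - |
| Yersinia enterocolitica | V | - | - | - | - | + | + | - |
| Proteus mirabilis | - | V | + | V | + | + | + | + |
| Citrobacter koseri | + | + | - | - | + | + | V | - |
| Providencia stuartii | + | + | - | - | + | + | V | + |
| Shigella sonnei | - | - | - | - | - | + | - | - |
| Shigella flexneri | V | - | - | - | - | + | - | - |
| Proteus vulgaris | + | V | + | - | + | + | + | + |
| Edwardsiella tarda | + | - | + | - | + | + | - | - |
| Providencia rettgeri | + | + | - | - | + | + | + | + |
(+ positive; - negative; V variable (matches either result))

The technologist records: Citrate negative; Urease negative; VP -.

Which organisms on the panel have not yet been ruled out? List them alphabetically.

Urease -: excludes Yersinia enterocolitica, Proteus mirabilis, Proteus vulgaris, Providencia rettgeri — 8 left.
VP -: excludes Klebsiella aerogenes, Serratia marcescens — 6 left.
Citrate -: excludes Citrobacter koseri, Providencia stuartii — 4 left.

Edwardsiella tarda, Hafnia alvei, Shigella flexneri, Shigella sonnei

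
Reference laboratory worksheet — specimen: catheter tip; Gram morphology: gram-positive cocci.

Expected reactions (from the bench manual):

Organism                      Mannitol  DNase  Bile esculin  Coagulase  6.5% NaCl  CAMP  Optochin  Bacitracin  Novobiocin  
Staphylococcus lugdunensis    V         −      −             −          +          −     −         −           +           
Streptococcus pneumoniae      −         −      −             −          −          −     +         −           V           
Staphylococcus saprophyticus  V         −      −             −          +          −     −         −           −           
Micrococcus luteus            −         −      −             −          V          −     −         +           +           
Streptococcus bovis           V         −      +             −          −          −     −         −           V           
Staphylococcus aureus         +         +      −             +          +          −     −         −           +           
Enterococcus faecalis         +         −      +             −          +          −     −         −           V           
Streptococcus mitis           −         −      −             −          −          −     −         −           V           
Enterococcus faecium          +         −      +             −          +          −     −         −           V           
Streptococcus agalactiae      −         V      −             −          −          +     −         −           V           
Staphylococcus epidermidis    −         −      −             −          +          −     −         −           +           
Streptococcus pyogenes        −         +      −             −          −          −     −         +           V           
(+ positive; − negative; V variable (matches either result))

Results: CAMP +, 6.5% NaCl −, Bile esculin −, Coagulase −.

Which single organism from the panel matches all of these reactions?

Streptococcus agalactiae

Coagulase −: excludes Staphylococcus aureus — 11 left.
CAMP +: excludes 10 organisms — 1 left.
Bile esculin −: the one remaining candidate is consistent.
6.5% NaCl −: the one remaining candidate is consistent.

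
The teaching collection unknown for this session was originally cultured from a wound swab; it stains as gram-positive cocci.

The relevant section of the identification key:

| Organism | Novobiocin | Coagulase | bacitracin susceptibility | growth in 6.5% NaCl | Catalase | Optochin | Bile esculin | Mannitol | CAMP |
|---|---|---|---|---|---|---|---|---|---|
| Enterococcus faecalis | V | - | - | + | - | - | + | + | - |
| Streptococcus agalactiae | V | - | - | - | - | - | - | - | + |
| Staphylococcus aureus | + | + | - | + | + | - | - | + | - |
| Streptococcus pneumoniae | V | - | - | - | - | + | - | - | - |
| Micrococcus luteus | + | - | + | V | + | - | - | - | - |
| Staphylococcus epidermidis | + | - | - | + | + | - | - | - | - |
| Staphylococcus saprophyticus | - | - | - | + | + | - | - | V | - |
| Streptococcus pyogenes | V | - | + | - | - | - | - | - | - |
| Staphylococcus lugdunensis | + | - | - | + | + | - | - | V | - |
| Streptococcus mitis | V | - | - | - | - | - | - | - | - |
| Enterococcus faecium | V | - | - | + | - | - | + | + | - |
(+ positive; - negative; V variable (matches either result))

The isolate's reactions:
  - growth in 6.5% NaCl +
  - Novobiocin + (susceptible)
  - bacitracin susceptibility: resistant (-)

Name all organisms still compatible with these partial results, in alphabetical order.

bacitracin susceptibility -: excludes Micrococcus luteus, Streptococcus pyogenes — 9 left.
growth in 6.5% NaCl +: excludes Streptococcus agalactiae, Streptococcus pneumoniae, Streptococcus mitis — 6 left.
Novobiocin +: excludes Staphylococcus saprophyticus — 5 left.

Enterococcus faecalis, Enterococcus faecium, Staphylococcus aureus, Staphylococcus epidermidis, Staphylococcus lugdunensis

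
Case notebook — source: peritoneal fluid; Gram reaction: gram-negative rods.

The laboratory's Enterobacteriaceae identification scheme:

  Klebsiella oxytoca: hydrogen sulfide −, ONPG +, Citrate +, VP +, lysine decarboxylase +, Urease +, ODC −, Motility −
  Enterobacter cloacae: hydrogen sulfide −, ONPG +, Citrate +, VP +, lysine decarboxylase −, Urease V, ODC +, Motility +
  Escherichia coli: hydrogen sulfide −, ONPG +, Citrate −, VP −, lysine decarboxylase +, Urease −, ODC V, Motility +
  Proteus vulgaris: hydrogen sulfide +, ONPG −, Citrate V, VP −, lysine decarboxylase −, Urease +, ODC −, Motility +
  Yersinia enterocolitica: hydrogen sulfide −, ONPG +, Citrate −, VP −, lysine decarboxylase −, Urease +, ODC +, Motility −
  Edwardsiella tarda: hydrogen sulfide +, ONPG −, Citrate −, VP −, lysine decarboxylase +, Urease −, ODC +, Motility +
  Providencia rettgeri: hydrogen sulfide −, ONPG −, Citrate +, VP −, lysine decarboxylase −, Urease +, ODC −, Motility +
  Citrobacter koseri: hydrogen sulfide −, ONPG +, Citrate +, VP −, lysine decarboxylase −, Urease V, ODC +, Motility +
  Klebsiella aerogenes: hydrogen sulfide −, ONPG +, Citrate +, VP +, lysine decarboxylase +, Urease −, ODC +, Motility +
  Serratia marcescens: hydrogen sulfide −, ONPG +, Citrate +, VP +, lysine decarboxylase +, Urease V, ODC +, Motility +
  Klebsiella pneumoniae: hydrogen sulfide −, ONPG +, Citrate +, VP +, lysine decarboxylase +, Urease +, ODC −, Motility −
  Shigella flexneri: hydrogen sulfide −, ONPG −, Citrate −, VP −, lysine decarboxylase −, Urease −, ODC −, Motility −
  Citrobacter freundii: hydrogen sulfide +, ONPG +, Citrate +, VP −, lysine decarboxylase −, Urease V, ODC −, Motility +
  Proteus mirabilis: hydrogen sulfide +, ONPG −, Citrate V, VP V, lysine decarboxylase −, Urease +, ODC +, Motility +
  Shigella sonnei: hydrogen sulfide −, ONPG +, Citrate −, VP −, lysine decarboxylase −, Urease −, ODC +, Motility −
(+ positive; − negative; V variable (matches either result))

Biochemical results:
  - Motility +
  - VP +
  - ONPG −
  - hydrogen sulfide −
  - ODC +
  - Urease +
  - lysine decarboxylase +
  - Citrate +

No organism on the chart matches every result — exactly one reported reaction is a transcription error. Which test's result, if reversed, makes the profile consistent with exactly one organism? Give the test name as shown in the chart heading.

As reported, no row in the chart matches all 8 reactions.
Reversing Citrate → still no organism matches.
Reversing ODC → still no organism matches.
Reversing lysine decarboxylase → still no organism matches.
Reversing hydrogen sulfide → still no organism matches.
Reversing Urease → still no organism matches.
Reversing ONPG (to +) → unique match: Serratia marcescens.
Reversing VP → still no organism matches.
Reversing Motility → still no organism matches.

ONPG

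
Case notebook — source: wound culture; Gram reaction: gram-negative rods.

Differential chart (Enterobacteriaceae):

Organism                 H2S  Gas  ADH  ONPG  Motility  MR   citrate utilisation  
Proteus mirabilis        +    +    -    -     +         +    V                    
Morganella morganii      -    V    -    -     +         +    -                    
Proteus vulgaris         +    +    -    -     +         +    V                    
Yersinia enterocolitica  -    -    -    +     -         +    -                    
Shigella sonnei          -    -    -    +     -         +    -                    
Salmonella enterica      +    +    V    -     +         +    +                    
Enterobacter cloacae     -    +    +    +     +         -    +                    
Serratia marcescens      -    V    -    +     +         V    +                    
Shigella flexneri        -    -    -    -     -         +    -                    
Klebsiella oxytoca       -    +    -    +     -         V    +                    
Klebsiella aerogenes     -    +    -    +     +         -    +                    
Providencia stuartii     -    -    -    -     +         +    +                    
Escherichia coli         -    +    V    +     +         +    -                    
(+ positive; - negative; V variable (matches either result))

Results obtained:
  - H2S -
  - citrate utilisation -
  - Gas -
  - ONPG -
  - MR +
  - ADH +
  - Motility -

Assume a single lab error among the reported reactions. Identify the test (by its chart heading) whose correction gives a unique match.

ADH

As reported, no row in the chart matches all 7 reactions.
Reversing Motility → still no organism matches.
Reversing Gas → still no organism matches.
Reversing citrate utilisation → still no organism matches.
Reversing MR → still no organism matches.
Reversing ONPG → still no organism matches.
Reversing H2S → still no organism matches.
Reversing ADH (to -) → unique match: Shigella flexneri.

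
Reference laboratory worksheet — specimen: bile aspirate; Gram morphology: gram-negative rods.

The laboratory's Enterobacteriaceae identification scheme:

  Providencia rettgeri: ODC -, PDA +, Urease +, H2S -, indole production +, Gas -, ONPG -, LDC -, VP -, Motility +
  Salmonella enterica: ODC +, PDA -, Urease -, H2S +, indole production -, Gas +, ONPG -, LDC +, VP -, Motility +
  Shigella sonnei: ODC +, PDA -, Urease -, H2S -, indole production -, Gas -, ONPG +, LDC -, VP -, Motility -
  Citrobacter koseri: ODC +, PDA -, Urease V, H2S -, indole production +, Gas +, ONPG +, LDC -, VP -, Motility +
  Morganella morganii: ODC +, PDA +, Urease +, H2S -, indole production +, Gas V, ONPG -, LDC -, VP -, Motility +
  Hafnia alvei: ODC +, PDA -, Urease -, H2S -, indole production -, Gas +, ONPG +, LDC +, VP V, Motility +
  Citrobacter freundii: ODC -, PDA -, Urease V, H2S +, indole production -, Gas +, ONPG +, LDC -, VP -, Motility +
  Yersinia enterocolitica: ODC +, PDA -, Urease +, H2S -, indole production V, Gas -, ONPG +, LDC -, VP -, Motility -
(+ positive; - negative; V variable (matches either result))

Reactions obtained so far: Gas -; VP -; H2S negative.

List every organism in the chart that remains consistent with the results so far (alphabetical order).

VP -: all 8 remaining candidates are consistent.
Gas -: excludes Salmonella enterica, Citrobacter koseri, Hafnia alvei, Citrobacter freundii — 4 left.
H2S -: all 4 remaining candidates are consistent.

Morganella morganii, Providencia rettgeri, Shigella sonnei, Yersinia enterocolitica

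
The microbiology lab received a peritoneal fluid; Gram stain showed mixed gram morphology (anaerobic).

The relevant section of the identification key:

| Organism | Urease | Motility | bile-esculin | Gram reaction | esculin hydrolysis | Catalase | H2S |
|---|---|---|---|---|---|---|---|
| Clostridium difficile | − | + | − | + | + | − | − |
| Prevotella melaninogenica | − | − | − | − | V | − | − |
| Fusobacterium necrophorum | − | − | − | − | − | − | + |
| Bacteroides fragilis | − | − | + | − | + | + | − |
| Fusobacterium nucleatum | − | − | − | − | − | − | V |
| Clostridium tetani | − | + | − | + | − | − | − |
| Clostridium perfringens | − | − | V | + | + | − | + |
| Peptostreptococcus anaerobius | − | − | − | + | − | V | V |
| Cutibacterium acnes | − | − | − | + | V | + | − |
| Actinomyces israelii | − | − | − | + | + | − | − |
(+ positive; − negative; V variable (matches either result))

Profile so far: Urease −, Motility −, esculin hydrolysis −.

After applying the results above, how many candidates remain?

5

esculin hydrolysis −: excludes Clostridium difficile, Bacteroides fragilis, Clostridium perfringens, Actinomyces israelii — 6 left.
Motility −: excludes Clostridium tetani — 5 left.
Urease −: all 5 remaining candidates are consistent.
Still consistent: Cutibacterium acnes, Fusobacterium necrophorum, Fusobacterium nucleatum, Peptostreptococcus anaerobius, Prevotella melaninogenica.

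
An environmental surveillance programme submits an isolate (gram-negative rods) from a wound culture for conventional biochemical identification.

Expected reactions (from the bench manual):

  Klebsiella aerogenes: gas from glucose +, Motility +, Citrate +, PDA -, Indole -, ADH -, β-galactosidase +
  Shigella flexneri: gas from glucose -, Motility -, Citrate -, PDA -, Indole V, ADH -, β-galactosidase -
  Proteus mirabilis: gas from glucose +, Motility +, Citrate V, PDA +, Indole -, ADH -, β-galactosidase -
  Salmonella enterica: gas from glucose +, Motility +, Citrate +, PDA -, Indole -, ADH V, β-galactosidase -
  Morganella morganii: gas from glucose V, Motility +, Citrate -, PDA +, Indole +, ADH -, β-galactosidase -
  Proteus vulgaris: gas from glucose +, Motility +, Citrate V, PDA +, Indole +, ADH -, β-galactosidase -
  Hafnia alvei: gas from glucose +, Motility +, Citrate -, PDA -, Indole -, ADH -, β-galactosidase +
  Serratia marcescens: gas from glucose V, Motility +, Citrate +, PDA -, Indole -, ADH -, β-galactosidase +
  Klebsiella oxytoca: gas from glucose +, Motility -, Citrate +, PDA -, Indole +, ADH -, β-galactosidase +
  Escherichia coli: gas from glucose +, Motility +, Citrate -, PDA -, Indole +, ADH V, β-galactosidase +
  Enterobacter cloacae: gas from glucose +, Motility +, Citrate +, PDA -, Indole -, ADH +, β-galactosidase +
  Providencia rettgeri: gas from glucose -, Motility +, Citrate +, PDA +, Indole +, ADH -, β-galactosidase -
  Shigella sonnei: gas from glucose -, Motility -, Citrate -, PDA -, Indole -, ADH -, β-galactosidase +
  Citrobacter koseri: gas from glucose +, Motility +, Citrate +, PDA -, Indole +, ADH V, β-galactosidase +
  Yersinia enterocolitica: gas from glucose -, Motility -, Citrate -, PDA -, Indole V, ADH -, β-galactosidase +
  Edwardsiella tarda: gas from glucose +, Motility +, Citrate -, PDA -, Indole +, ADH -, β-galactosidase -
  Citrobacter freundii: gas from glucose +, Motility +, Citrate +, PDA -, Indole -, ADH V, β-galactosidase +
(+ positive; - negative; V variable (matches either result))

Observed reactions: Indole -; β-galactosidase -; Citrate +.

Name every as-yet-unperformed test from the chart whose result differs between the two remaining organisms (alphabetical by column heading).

PDA

β-galactosidase -: excludes 10 organisms — 7 left.
Citrate +: excludes Shigella flexneri, Morganella morganii, Edwardsiella tarda — 4 left.
Indole -: excludes Proteus vulgaris, Providencia rettgeri — 2 left.
Two candidates remain: Proteus mirabilis and Salmonella enterica.
  gas from glucose: + vs + — same for both, does not separate.
  Motility: + vs + — same for both, does not separate.
  PDA: Proteus mirabilis +, Salmonella enterica - — discriminates.
  ADH: - vs V — variable for at least one, does not separate.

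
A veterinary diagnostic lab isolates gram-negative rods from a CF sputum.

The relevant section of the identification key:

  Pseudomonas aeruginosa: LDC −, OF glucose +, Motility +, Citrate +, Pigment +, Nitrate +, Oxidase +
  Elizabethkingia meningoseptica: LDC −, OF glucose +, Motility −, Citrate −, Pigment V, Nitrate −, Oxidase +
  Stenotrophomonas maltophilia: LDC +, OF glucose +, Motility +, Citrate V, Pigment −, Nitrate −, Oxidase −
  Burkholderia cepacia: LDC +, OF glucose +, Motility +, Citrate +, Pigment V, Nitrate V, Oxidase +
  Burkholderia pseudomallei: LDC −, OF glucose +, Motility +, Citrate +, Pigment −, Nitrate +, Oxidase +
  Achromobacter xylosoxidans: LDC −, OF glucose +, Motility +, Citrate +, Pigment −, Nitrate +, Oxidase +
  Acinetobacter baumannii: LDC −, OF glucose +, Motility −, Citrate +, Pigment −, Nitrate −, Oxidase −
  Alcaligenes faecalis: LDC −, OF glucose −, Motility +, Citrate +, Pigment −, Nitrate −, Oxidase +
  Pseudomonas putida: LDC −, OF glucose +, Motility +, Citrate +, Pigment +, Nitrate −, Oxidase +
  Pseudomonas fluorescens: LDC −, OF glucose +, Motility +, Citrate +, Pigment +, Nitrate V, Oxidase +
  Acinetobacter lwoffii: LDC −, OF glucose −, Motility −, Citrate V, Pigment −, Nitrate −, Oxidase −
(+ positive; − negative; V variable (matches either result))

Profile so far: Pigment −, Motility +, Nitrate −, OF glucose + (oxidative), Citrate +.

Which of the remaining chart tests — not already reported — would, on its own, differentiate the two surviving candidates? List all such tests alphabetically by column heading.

Oxidase

OF glucose +: excludes Alcaligenes faecalis, Acinetobacter lwoffii — 9 left.
Motility +: excludes Elizabethkingia meningoseptica, Acinetobacter baumannii — 7 left.
Pigment −: excludes Pseudomonas aeruginosa, Pseudomonas putida, Pseudomonas fluorescens — 4 left.
Citrate +: all 4 remaining candidates are consistent.
Nitrate −: excludes Burkholderia pseudomallei, Achromobacter xylosoxidans — 2 left.
Two candidates remain: Burkholderia cepacia and Stenotrophomonas maltophilia.
  LDC: + vs + — same for both, does not separate.
  Oxidase: Burkholderia cepacia +, Stenotrophomonas maltophilia − — discriminates.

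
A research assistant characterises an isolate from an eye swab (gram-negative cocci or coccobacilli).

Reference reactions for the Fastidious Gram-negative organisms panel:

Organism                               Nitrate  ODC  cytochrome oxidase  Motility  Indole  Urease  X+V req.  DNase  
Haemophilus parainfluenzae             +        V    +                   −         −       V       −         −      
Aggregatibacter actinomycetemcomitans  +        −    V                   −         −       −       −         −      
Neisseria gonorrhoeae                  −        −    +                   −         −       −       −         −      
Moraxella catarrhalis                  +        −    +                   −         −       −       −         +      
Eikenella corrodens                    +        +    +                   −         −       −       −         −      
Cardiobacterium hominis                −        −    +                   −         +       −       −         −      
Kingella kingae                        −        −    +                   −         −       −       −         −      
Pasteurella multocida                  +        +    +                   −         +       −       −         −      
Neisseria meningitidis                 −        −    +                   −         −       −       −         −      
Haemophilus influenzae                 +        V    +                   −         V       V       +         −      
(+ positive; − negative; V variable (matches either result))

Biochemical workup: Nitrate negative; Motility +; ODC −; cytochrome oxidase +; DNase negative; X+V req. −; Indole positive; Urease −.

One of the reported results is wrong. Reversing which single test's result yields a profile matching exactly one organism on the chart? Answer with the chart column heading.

As reported, no row in the chart matches all 8 reactions.
Reversing Nitrate → still no organism matches.
Reversing ODC → still no organism matches.
Reversing Indole → still no organism matches.
Reversing cytochrome oxidase → still no organism matches.
Reversing Urease → still no organism matches.
Reversing X+V req. → still no organism matches.
Reversing DNase → still no organism matches.
Reversing Motility (to −) → unique match: Cardiobacterium hominis.

Motility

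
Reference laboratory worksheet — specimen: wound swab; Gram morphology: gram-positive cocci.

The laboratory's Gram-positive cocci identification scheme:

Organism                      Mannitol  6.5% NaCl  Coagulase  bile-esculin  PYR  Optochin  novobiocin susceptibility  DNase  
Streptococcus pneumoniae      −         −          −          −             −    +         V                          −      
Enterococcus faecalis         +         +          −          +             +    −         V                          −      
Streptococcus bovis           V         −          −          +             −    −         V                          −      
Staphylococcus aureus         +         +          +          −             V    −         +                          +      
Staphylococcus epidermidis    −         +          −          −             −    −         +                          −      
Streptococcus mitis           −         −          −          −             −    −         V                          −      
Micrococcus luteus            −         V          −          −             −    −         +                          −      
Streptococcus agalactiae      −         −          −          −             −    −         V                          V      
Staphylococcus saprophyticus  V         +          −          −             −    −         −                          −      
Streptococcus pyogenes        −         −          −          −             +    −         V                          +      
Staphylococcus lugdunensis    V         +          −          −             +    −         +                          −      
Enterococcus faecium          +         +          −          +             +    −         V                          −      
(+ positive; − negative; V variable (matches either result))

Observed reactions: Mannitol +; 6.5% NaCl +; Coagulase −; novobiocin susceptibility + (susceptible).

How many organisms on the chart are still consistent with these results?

3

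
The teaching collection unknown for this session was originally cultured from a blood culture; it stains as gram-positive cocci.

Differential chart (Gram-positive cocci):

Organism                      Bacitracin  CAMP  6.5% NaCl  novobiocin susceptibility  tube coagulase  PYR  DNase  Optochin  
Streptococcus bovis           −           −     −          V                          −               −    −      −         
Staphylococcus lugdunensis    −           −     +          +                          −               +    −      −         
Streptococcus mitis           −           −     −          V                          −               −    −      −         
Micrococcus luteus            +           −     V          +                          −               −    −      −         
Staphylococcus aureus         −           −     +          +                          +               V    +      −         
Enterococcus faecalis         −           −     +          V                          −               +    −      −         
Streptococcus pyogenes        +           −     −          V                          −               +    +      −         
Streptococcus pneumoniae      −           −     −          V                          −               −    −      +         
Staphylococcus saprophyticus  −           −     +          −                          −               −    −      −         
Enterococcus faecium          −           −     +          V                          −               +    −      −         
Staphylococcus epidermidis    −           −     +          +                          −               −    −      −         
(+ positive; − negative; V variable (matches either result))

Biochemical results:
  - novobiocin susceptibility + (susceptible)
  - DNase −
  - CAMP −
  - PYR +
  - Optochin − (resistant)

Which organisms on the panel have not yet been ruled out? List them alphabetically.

Enterococcus faecalis, Enterococcus faecium, Staphylococcus lugdunensis

DNase −: excludes Staphylococcus aureus, Streptococcus pyogenes — 9 left.
novobiocin susceptibility +: excludes Staphylococcus saprophyticus — 8 left.
CAMP −: all 8 remaining candidates are consistent.
Optochin −: excludes Streptococcus pneumoniae — 7 left.
PYR +: excludes Streptococcus bovis, Streptococcus mitis, Micrococcus luteus, Staphylococcus epidermidis — 3 left.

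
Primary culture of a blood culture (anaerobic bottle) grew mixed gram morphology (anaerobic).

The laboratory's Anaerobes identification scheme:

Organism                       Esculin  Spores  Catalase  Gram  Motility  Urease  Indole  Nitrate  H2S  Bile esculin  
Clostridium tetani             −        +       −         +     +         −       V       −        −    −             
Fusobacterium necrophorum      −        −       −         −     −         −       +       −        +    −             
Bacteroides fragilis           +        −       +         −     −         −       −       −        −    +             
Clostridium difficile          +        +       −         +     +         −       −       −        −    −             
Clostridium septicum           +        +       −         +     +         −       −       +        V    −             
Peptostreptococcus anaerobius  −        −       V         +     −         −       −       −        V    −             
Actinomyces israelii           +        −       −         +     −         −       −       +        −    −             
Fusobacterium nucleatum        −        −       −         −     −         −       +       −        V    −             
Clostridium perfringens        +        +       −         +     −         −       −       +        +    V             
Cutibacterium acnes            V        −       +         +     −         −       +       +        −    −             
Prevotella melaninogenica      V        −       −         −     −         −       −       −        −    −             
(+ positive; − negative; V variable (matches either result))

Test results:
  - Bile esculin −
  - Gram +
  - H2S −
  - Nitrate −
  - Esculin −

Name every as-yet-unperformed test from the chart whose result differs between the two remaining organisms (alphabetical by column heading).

Esculin −: excludes 5 organisms — 6 left.
H2S −: excludes Fusobacterium necrophorum — 5 left.
Bile esculin −: all 5 remaining candidates are consistent.
Gram +: excludes Fusobacterium nucleatum, Prevotella melaninogenica — 3 left.
Nitrate −: excludes Cutibacterium acnes — 2 left.
Two candidates remain: Clostridium tetani and Peptostreptococcus anaerobius.
  Spores: Clostridium tetani +, Peptostreptococcus anaerobius − — discriminates.
  Catalase: − vs V — variable for at least one, does not separate.
  Motility: Clostridium tetani +, Peptostreptococcus anaerobius − — discriminates.
  Urease: − vs − — same for both, does not separate.
  Indole: V vs − — variable for at least one, does not separate.

Motility, Spores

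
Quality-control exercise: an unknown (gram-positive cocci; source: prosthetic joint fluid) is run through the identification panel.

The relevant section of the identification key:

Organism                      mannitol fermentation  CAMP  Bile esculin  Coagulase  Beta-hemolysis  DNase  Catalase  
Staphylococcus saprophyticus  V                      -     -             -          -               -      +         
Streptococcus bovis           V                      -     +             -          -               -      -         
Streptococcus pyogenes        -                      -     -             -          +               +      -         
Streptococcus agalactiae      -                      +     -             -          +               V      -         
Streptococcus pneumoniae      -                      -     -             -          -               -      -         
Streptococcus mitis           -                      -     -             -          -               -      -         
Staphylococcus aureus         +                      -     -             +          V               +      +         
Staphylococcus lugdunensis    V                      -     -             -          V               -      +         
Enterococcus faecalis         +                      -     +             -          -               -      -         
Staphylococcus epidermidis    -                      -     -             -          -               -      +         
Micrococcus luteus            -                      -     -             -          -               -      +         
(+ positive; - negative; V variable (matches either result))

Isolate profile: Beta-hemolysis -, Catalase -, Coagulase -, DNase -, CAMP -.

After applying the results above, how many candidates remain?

4

Catalase -: excludes 5 organisms — 6 left.
CAMP -: excludes Streptococcus agalactiae — 5 left.
Beta-hemolysis -: excludes Streptococcus pyogenes — 4 left.
DNase -: all 4 remaining candidates are consistent.
Coagulase -: all 4 remaining candidates are consistent.
Still consistent: Enterococcus faecalis, Streptococcus bovis, Streptococcus mitis, Streptococcus pneumoniae.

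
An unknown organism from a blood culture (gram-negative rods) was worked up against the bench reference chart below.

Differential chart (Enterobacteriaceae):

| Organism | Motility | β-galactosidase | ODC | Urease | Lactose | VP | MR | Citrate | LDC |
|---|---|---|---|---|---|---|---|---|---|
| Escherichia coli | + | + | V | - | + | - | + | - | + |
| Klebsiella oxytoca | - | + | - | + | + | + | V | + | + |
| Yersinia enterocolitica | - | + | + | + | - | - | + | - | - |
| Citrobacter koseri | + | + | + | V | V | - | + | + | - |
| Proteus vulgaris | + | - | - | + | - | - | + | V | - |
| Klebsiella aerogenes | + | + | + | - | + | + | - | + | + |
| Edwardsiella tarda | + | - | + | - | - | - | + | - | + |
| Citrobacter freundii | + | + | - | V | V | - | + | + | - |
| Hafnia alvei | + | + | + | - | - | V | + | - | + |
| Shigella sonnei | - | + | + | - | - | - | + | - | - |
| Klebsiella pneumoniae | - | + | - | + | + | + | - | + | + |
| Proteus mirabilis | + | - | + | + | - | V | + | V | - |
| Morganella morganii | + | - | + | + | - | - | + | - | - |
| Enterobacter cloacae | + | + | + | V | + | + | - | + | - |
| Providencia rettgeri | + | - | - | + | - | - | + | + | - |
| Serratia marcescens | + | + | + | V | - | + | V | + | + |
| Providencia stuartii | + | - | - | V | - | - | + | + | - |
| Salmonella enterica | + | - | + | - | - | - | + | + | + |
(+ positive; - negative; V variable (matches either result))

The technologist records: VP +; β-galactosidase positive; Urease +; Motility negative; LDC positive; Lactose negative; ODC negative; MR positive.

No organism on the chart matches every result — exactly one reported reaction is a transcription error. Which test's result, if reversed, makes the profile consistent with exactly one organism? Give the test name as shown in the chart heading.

Lactose

As reported, no row in the chart matches all 8 reactions.
Reversing VP → still no organism matches.
Reversing Urease → still no organism matches.
Reversing ODC → still no organism matches.
Reversing MR → still no organism matches.
Reversing LDC → still no organism matches.
Reversing Motility → still no organism matches.
Reversing Lactose (to +) → unique match: Klebsiella oxytoca.
Reversing β-galactosidase → still no organism matches.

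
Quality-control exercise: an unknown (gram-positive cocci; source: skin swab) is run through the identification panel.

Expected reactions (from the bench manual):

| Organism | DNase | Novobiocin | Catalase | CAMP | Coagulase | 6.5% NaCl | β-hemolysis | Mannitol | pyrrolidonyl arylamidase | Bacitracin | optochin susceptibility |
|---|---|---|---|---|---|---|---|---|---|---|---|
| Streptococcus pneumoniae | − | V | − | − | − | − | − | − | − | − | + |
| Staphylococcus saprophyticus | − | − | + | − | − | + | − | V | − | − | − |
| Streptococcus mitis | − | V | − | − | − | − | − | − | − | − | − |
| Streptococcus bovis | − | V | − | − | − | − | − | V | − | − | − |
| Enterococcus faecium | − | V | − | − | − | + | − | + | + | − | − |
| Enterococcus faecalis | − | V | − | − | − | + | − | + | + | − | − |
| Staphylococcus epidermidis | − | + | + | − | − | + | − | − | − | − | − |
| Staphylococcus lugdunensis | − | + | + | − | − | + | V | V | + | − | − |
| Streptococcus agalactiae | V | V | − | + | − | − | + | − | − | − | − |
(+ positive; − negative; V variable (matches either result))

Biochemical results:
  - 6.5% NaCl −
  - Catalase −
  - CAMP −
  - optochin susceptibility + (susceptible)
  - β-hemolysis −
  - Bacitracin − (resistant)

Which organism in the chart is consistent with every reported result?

Streptococcus pneumoniae

β-hemolysis −: excludes Streptococcus agalactiae — 8 left.
Bacitracin −: all 8 remaining candidates are consistent.
Catalase −: excludes Staphylococcus saprophyticus, Staphylococcus epidermidis, Staphylococcus lugdunensis — 5 left.
optochin susceptibility +: excludes Streptococcus mitis, Streptococcus bovis, Enterococcus faecium, Enterococcus faecalis — 1 left.
6.5% NaCl −: the one remaining candidate is consistent.
CAMP −: the one remaining candidate is consistent.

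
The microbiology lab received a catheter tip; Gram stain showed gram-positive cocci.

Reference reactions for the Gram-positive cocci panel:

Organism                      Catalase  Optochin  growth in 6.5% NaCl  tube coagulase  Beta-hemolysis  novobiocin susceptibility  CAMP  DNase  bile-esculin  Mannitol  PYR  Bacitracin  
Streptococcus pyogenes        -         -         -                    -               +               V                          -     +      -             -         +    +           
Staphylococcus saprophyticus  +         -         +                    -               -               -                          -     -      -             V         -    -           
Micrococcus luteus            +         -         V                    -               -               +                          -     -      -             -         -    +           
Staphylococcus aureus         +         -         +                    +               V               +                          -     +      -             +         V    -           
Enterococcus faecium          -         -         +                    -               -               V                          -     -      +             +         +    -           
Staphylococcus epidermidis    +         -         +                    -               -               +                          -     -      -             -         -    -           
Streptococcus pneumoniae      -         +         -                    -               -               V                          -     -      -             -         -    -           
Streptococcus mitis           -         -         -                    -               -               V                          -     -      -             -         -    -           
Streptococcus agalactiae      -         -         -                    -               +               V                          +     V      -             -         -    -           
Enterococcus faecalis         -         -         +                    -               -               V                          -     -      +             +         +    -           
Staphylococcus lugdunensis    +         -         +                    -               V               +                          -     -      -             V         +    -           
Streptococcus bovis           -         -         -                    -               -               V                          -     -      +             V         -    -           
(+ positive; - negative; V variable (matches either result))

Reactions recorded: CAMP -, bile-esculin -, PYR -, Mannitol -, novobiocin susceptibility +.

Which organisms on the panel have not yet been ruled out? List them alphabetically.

Micrococcus luteus, Staphylococcus epidermidis, Streptococcus mitis, Streptococcus pneumoniae

novobiocin susceptibility +: excludes Staphylococcus saprophyticus — 11 left.
PYR -: excludes Streptococcus pyogenes, Enterococcus faecium, Enterococcus faecalis, Staphylococcus lugdunensis — 7 left.
CAMP -: excludes Streptococcus agalactiae — 6 left.
Mannitol -: excludes Staphylococcus aureus — 5 left.
bile-esculin -: excludes Streptococcus bovis — 4 left.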